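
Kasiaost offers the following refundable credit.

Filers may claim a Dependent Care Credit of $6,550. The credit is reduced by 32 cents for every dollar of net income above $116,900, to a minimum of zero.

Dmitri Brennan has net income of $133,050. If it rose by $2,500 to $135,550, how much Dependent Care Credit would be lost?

At $133,050 — 32% of the $16,150 excess over $116,900 is $5,168; credit = $6,550 − $5,168 = $1,382.
At $135,550 — 32% of the $18,650 excess over $116,900 is $5,968; credit = $6,550 − $5,968 = $582.
Lost: $1,382 − $582 = $800.

$800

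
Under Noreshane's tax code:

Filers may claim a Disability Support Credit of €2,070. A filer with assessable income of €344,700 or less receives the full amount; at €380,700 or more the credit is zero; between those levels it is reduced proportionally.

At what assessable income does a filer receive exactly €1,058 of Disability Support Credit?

€362,300

€1,058 is 1,058/2,070 of the full €2,070, so 1,012/2,070 of the €36,000 range has been used: income = €344,700 + €36,000 × 1,012/2,070 = €362,300.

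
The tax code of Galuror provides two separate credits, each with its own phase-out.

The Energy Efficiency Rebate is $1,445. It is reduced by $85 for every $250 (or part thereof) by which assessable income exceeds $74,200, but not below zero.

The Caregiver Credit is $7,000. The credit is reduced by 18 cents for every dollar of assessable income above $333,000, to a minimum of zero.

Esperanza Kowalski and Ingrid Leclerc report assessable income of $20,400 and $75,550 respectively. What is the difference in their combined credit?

$510

Esperanza ($20,400): Energy Efficiency Rebate: $20,400 is at or below the $74,200 threshold, so the full $1,445 applies. Caregiver Credit: $20,400 is at or below the $333,000 threshold, so the full $7,000 applies. total $1,445 + $7,000 = $8,445
Ingrid ($75,550): Energy Efficiency Rebate: income exceeds $74,200 by $1,350, which is 6 full-or-partial $250 increments; reduction = 6 × $85 = $510, leaving $935. Caregiver Credit: $75,550 is at or below the $333,000 threshold, so the full $7,000 applies. total $935 + $7,000 = $7,935
Difference: |$8,445 − $7,935| = $510.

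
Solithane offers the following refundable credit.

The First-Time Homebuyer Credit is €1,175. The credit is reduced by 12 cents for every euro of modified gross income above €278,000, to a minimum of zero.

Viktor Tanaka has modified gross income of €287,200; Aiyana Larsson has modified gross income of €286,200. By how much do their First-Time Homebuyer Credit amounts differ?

Viktor (€287,200): First-Time Homebuyer Credit: 12% of the €9,200 excess over €278,000 is €1,104; credit = €1,175 − €1,104 = €71.
Aiyana (€286,200): First-Time Homebuyer Credit: 12% of the €8,200 excess over €278,000 is €984; credit = €1,175 − €984 = €191.
Difference: |€71 − €191| = €120.

€120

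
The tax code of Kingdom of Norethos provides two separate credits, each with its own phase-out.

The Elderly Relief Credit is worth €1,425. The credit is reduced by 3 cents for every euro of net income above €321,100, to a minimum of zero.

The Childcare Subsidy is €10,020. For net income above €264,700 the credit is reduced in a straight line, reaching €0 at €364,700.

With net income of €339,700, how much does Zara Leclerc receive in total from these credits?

€3,372

Elderly Relief Credit: 3% of the €18,600 excess over €321,100 is €558; credit = €1,425 − €558 = €867.
Childcare Subsidy: €339,700 is €75,000 into a €100,000 phase-out range, leaving 25,000/100,000 of the credit: €10,020 × 25,000/100,000 = €2,505.
Total: €867 + €2,505 = €3,372.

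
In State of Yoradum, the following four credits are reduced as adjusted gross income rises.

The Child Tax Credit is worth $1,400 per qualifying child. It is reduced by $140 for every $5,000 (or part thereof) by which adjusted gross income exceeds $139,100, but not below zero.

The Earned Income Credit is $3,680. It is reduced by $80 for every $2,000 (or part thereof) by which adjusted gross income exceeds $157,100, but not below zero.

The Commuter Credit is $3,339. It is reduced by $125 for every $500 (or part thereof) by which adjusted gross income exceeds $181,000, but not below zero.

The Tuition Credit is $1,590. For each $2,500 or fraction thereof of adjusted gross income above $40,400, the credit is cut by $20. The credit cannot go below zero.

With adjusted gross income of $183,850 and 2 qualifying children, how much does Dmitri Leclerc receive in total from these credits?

$7,119

Child Tax Credit: base = 2 × $1,400 = $2,800. income exceeds $139,100 by $44,750, which is 9 full-or-partial $5,000 increments; reduction = 9 × $140 = $1,260, leaving $1,540.
Earned Income Credit: income exceeds $157,100 by $26,750, which is 14 full-or-partial $2,000 increments; reduction = 14 × $80 = $1,120, leaving $2,560.
Commuter Credit: income exceeds $181,000 by $2,850, which is 6 full-or-partial $500 increments; reduction = 6 × $125 = $750, leaving $2,589.
Tuition Credit: income exceeds $40,400 by $143,450, which is 58 full-or-partial $2,500 increments; reduction = 58 × $20 = $1,160, leaving $430.
Total: $1,540 + $2,560 + $2,589 + $430 = $7,119.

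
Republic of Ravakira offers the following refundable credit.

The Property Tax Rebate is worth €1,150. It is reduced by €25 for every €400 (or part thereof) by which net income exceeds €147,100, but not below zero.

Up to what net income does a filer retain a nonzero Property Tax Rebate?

€165,100

After 45 increments the reduction is 45 × €25 = €1,125, leaving €25; one more increment wipes it out. Increment 45 ends at excess 45 × €400 = €18,000, so the highest qualifying income is €147,100 + €18,000 = €165,100.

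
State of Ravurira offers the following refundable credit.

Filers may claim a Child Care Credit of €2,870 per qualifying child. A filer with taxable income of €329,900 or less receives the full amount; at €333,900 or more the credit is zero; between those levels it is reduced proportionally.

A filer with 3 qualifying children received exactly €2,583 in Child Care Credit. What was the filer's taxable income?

€332,700

Full credit = 3 × €2,870 = €8,610.
€2,583 is 2,583/8,610 of the full €8,610, so 6,027/8,610 of the €4,000 range has been used: income = €329,900 + €4,000 × 6,027/8,610 = €332,700.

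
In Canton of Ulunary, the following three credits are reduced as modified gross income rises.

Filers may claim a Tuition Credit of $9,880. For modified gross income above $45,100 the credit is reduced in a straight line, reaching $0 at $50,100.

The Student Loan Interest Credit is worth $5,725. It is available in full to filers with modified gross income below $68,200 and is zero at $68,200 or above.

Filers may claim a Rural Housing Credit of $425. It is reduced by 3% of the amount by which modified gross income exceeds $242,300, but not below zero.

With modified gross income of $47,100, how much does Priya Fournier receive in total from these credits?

Tuition Credit: $47,100 is $2,000 into a $5,000 phase-out range, leaving 3,000/5,000 of the credit: $9,880 × 3,000/5,000 = $5,928.
Student Loan Interest Credit: $47,100 is below the $68,200 cutoff, so the full $5,725 applies.
Rural Housing Credit: $47,100 is at or below the $242,300 threshold, so the full $425 applies.
Total: $5,928 + $5,725 + $425 = $12,078.

$12,078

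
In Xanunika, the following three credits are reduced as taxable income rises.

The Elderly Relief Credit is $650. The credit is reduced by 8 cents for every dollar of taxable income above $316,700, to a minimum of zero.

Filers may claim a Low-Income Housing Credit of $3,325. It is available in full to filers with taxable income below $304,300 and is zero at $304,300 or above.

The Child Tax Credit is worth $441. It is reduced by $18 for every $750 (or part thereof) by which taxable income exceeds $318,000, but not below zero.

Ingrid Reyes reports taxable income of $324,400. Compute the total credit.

$313

Elderly Relief Credit: 8% of the $7,700 excess over $316,700 is $616; credit = $650 − $616 = $34.
Low-Income Housing Credit: $324,400 meets or exceeds the $304,300 cutoff, so the credit is $0.
Child Tax Credit: income exceeds $318,000 by $6,400, which is 9 full-or-partial $750 increments; reduction = 9 × $18 = $162, leaving $279.
Total: $34 + $0 + $279 = $313.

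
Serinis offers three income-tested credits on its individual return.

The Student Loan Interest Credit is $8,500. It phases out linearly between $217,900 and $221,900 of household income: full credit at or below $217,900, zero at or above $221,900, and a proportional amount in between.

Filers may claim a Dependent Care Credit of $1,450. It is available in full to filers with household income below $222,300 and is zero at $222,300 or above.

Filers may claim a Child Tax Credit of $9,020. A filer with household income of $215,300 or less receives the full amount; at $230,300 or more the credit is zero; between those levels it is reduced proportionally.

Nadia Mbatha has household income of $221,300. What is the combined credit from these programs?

Student Loan Interest Credit: $221,300 is $3,400 into a $4,000 phase-out range, leaving 600/4,000 of the credit: $8,500 × 600/4,000 = $1,275.
Dependent Care Credit: $221,300 is below the $222,300 cutoff, so the full $1,450 applies.
Child Tax Credit: $221,300 is $6,000 into a $15,000 phase-out range, leaving 9,000/15,000 of the credit: $9,020 × 9,000/15,000 = $5,412.
Total: $1,275 + $1,450 + $5,412 = $8,137.

$8,137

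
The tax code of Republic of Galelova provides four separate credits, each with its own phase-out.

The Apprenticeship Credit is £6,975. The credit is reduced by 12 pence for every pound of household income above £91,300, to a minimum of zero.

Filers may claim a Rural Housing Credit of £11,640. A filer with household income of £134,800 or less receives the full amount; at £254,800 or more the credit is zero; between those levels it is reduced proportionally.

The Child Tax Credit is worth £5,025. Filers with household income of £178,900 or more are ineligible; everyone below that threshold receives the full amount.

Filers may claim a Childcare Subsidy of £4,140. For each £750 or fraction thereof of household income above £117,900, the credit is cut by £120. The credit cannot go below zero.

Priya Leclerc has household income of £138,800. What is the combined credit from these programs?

Apprenticeship Credit: 12% of the £47,500 excess over £91,300 is £5,700; credit = £6,975 − £5,700 = £1,275.
Rural Housing Credit: £138,800 is £4,000 into a £120,000 phase-out range, leaving 116,000/120,000 of the credit: £11,640 × 116,000/120,000 = £11,252.
Child Tax Credit: £138,800 is below the £178,900 cutoff, so the full £5,025 applies.
Childcare Subsidy: income exceeds £117,900 by £20,900, which is 28 full-or-partial £750 increments; reduction = 28 × £120 = £3,360, leaving £780.
Total: £1,275 + £11,252 + £5,025 + £780 = £18,332.

£18,332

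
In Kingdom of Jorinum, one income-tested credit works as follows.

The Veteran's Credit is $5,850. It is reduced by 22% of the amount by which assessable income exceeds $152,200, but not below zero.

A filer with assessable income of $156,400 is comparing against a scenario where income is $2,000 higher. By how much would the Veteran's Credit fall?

$440

At $156,400 — 22% of the $4,200 excess over $152,200 is $924; credit = $5,850 − $924 = $4,926.
At $158,400 — 22% of the $6,200 excess over $152,200 is $1,364; credit = $5,850 − $1,364 = $4,486.
Lost: $4,926 − $4,486 = $440.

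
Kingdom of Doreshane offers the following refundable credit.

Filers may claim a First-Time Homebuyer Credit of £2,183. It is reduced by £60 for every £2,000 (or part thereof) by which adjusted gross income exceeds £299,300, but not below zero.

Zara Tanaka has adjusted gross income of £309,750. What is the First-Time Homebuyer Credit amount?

First-Time Homebuyer Credit: income exceeds £299,300 by £10,450, which is 6 full-or-partial £2,000 increments; reduction = 6 × £60 = £360, leaving £1,823.

£1,823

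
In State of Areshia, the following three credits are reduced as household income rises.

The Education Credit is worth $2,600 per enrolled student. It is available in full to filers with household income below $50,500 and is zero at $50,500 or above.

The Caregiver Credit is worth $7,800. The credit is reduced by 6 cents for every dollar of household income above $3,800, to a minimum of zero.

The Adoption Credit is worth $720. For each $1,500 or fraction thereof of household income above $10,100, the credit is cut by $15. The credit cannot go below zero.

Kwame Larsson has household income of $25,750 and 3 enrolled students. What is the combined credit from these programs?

Education Credit: base = 3 × $2,600 = $7,800. $25,750 is below the $50,500 cutoff, so the full $7,800 applies.
Caregiver Credit: 6% of the $21,950 excess over $3,800 is $1,317; credit = $7,800 − $1,317 = $6,483.
Adoption Credit: income exceeds $10,100 by $15,650, which is 11 full-or-partial $1,500 increments; reduction = 11 × $15 = $165, leaving $555.
Total: $7,800 + $6,483 + $555 = $14,838.

$14,838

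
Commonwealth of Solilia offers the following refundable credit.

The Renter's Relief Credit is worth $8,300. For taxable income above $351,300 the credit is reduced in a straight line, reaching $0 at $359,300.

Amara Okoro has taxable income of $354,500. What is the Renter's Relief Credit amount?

Renter's Relief Credit: $354,500 is $3,200 into a $8,000 phase-out range, leaving 4,800/8,000 of the credit: $8,300 × 4,800/8,000 = $4,980.

$4,980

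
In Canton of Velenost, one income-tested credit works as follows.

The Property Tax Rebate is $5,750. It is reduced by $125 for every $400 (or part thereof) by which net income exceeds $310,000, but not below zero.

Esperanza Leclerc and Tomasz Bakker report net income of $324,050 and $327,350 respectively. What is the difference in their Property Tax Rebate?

Esperanza ($324,050): Property Tax Rebate: income exceeds $310,000 by $14,050, which is 36 full-or-partial $400 increments; reduction = 36 × $125 = $4,500, leaving $1,250.
Tomasz ($327,350): Property Tax Rebate: income exceeds $310,000 by $17,350, which is 44 full-or-partial $400 increments; reduction = 44 × $125 = $5,500, leaving $250.
Difference: |$1,250 − $250| = $1,000.

$1,000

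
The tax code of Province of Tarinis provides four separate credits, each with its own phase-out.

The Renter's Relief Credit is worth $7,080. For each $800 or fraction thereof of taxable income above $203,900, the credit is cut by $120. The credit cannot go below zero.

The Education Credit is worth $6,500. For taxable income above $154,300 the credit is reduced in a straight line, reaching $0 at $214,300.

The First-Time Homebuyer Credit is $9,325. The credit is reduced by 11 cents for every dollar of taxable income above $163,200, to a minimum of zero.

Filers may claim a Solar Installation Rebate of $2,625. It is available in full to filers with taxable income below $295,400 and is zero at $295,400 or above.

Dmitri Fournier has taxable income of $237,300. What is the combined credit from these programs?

Renter's Relief Credit: income exceeds $203,900 by $33,400, which is 42 full-or-partial $800 increments; reduction = 42 × $120 = $5,040, leaving $2,040.
Education Credit: $237,300 is at or above $214,300, so the credit is $0.
First-Time Homebuyer Credit: 11% of the $74,100 excess over $163,200 is $8,151; credit = $9,325 − $8,151 = $1,174.
Solar Installation Rebate: $237,300 is below the $295,400 cutoff, so the full $2,625 applies.
Total: $2,040 + $0 + $1,174 + $2,625 = $5,839.

$5,839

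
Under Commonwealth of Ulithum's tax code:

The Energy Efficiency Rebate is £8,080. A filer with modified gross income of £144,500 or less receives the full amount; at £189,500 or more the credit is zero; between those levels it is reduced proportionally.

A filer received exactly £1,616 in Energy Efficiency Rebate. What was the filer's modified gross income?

£1,616 is 1,616/8,080 of the full £8,080, so 6,464/8,080 of the £45,000 range has been used: income = £144,500 + £45,000 × 6,464/8,080 = £180,500.

£180,500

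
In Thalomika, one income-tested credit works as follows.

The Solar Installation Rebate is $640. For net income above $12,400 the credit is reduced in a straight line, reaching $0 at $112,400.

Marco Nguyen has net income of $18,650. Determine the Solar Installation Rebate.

$600

Solar Installation Rebate: $18,650 is $6,250 into a $100,000 phase-out range, leaving 93,750/100,000 of the credit: $640 × 93,750/100,000 = $600.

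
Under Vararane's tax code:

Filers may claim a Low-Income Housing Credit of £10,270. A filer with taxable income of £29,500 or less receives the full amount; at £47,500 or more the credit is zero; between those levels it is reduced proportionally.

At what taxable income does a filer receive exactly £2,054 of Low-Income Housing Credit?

£43,900

£2,054 is 2,054/10,270 of the full £10,270, so 8,216/10,270 of the £18,000 range has been used: income = £29,500 + £18,000 × 8,216/10,270 = £43,900.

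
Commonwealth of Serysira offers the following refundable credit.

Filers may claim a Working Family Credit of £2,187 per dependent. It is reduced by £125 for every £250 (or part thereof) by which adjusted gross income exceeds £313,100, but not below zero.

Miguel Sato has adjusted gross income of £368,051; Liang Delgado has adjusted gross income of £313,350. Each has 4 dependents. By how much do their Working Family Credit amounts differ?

Miguel (£368,051): Working Family Credit: base = 4 × £2,187 = £8,748. income exceeds £313,100 by £54,951 → 220 increments × £125 = £27,500 ≥ base, so the credit is £0.
Liang (£313,350): Working Family Credit: base = 4 × £2,187 = £8,748. income exceeds £313,100 by £250, which is 1 full-or-partial £250 increment; reduction = 1 × £125 = £125, leaving £8,623.
Difference: |£0 − £8,623| = £8,623.

£8,623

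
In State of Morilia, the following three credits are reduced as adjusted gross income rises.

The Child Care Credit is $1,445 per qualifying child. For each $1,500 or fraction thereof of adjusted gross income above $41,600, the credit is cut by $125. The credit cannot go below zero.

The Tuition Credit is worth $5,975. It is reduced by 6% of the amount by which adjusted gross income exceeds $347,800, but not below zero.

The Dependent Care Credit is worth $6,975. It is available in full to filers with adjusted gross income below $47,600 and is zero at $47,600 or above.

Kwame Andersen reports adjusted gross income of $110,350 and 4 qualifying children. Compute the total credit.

Child Care Credit: base = 4 × $1,445 = $5,780. income exceeds $41,600 by $68,750, which is 46 full-or-partial $1,500 increments; reduction = 46 × $125 = $5,750, leaving $30.
Tuition Credit: $110,350 is at or below the $347,800 threshold, so the full $5,975 applies.
Dependent Care Credit: $110,350 meets or exceeds the $47,600 cutoff, so the credit is $0.
Total: $30 + $5,975 + $0 = $6,005.

$6,005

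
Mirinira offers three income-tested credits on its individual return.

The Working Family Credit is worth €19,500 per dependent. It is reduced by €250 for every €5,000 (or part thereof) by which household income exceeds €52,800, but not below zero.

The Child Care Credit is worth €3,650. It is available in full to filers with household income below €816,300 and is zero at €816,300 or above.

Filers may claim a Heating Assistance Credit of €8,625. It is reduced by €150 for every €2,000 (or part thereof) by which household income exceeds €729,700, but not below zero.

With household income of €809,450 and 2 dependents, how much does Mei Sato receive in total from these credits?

Working Family Credit: base = 2 × €19,500 = €39,000. income exceeds €52,800 by €756,650, which is 152 full-or-partial €5,000 increments; reduction = 152 × €250 = €38,000, leaving €1,000.
Child Care Credit: €809,450 is below the €816,300 cutoff, so the full €3,650 applies.
Heating Assistance Credit: income exceeds €729,700 by €79,750, which is 40 full-or-partial €2,000 increments; reduction = 40 × €150 = €6,000, leaving €2,625.
Total: €1,000 + €3,650 + €2,625 = €7,275.

€7,275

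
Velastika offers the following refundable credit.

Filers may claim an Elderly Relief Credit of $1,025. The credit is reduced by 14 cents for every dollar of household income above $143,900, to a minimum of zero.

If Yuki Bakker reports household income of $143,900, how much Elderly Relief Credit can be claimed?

Elderly Relief Credit: $143,900 is at or below the $143,900 threshold, so the full $1,025 applies.

$1,025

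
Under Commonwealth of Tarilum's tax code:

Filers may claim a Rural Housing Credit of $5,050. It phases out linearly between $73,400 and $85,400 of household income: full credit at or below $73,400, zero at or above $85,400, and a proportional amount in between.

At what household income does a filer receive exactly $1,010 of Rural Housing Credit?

$1,010 is 1,010/5,050 of the full $5,050, so 4,040/5,050 of the $12,000 range has been used: income = $73,400 + $12,000 × 4,040/5,050 = $83,000.

$83,000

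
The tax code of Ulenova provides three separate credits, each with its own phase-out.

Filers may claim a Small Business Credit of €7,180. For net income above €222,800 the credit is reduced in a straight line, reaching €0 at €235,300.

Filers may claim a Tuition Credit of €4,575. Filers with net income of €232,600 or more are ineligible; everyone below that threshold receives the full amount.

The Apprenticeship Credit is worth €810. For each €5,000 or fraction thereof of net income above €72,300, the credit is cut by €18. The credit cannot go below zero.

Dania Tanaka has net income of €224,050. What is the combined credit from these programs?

Small Business Credit: €224,050 is €1,250 into a €12,500 phase-out range, leaving 11,250/12,500 of the credit: €7,180 × 11,250/12,500 = €6,462.
Tuition Credit: €224,050 is below the €232,600 cutoff, so the full €4,575 applies.
Apprenticeship Credit: income exceeds €72,300 by €151,750, which is 31 full-or-partial €5,000 increments; reduction = 31 × €18 = €558, leaving €252.
Total: €6,462 + €4,575 + €252 = €11,289.

€11,289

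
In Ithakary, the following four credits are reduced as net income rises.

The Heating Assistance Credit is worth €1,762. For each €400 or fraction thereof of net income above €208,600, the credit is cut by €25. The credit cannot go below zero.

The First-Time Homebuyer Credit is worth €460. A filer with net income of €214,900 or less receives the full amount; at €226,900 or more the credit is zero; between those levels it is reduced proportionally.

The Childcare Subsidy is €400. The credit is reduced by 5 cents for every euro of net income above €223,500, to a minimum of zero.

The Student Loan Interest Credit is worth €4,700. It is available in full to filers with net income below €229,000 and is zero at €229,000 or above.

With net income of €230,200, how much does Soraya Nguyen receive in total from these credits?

€477

Heating Assistance Credit: income exceeds €208,600 by €21,600, which is 54 full-or-partial €400 increments; reduction = 54 × €25 = €1,350, leaving €412.
First-Time Homebuyer Credit: €230,200 is at or above €226,900, so the credit is €0.
Childcare Subsidy: 5% of the €6,700 excess over €223,500 is €335; credit = €400 − €335 = €65.
Student Loan Interest Credit: €230,200 meets or exceeds the €229,000 cutoff, so the credit is €0.
Total: €412 + €0 + €65 + €0 = €477.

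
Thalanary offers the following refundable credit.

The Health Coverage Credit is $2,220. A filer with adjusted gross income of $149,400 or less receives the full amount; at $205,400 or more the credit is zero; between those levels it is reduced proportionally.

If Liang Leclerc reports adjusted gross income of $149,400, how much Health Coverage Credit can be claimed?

Health Coverage Credit: $149,400 is at or below the $149,400 threshold, so the full $2,220 applies.

$2,220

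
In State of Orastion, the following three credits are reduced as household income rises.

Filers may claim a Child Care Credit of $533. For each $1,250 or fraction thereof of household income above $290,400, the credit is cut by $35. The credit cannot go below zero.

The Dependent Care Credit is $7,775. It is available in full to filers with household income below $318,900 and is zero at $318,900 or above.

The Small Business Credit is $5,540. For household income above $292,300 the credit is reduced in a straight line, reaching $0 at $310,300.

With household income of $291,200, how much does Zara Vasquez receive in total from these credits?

$13,813

Child Care Credit: income exceeds $290,400 by $800, which is 1 full-or-partial $1,250 increment; reduction = 1 × $35 = $35, leaving $498.
Dependent Care Credit: $291,200 is below the $318,900 cutoff, so the full $7,775 applies.
Small Business Credit: $291,200 is at or below the $292,300 threshold, so the full $5,540 applies.
Total: $498 + $7,775 + $5,540 = $13,813.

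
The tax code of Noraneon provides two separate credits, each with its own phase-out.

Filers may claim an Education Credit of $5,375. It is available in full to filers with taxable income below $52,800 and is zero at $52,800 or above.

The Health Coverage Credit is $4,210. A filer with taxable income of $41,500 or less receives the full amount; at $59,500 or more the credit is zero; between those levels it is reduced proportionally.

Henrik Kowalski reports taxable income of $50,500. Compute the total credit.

Education Credit: $50,500 is below the $52,800 cutoff, so the full $5,375 applies.
Health Coverage Credit: $50,500 is $9,000 into a $18,000 phase-out range, leaving 9,000/18,000 of the credit: $4,210 × 9,000/18,000 = $2,105.
Total: $5,375 + $2,105 = $7,480.

$7,480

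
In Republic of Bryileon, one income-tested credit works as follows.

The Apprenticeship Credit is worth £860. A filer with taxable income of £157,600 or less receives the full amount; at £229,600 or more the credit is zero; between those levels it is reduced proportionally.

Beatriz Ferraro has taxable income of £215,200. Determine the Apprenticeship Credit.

Apprenticeship Credit: £215,200 is £57,600 into a £72,000 phase-out range, leaving 14,400/72,000 of the credit: £860 × 14,400/72,000 = £172.

£172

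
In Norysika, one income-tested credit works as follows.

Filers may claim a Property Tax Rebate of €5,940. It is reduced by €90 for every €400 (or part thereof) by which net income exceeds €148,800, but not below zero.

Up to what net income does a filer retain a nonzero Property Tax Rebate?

€174,800

After 65 increments the reduction is 65 × €90 = €5,850, leaving €90; one more increment wipes it out. Increment 65 ends at excess 65 × €400 = €26,000, so the highest qualifying income is €148,800 + €26,000 = €174,800.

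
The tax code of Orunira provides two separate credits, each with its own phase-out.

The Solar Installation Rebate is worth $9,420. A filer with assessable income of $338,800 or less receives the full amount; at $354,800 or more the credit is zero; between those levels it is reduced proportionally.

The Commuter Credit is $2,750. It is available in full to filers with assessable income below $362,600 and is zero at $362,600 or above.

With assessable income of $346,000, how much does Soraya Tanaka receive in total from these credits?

$7,931

Solar Installation Rebate: $346,000 is $7,200 into a $16,000 phase-out range, leaving 8,800/16,000 of the credit: $9,420 × 8,800/16,000 = $5,181.
Commuter Credit: $346,000 is below the $362,600 cutoff, so the full $2,750 applies.
Total: $5,181 + $2,750 = $7,931.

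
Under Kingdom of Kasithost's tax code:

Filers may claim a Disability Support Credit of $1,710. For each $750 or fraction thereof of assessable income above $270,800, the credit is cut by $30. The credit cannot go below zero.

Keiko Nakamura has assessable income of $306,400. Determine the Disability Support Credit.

$270

Disability Support Credit: income exceeds $270,800 by $35,600, which is 48 full-or-partial $750 increments; reduction = 48 × $30 = $1,440, leaving $270.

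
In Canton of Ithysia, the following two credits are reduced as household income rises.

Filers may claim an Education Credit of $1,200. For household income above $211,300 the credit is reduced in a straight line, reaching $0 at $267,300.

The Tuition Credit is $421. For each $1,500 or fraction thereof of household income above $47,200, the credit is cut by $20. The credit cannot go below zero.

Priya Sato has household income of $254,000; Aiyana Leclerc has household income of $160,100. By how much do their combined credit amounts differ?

Priya ($254,000): Education Credit: $254,000 is $42,700 into a $56,000 phase-out range, leaving 13,300/56,000 of the credit: $1,200 × 13,300/56,000 = $285. Tuition Credit: income exceeds $47,200 by $206,800 → 138 increments × $20 = $2,760 ≥ base, so the credit is $0. total $285 + $0 = $285
Aiyana ($160,100): Education Credit: $160,100 is at or below the $211,300 threshold, so the full $1,200 applies. Tuition Credit: income exceeds $47,200 by $112,900 → 76 increments × $20 = $1,520 ≥ base, so the credit is $0. total $1,200 + $0 = $1,200
Difference: |$285 − $1,200| = $915.

$915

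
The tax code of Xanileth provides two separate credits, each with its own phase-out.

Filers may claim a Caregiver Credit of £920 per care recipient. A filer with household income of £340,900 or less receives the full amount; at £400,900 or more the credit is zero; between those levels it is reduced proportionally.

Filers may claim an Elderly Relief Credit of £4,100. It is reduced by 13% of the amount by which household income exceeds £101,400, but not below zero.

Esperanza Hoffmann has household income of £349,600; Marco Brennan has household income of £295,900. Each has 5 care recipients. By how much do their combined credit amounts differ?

Esperanza (£349,600): Caregiver Credit: base = 5 × £920 = £4,600. £349,600 is £8,700 into a £60,000 phase-out range, leaving 51,300/60,000 of the credit: £4,600 × 51,300/60,000 = £3,933. Elderly Relief Credit: 13% of the £248,200 excess over £101,400 is £32,266 ≥ base, so the credit is £0. total £3,933 + £0 = £3,933
Marco (£295,900): Caregiver Credit: base = 5 × £920 = £4,600. £295,900 is at or below the £340,900 threshold, so the full £4,600 applies. Elderly Relief Credit: 13% of the £194,500 excess over £101,400 is £25,285 ≥ base, so the credit is £0. total £4,600 + £0 = £4,600
Difference: |£3,933 − £4,600| = £667.

£667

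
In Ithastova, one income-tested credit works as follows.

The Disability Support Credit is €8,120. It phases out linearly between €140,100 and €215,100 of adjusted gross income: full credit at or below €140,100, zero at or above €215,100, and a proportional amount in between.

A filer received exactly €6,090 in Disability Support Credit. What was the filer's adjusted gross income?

€158,850

€6,090 is 6,090/8,120 of the full €8,120, so 2,030/8,120 of the €75,000 range has been used: income = €140,100 + €75,000 × 2,030/8,120 = €158,850.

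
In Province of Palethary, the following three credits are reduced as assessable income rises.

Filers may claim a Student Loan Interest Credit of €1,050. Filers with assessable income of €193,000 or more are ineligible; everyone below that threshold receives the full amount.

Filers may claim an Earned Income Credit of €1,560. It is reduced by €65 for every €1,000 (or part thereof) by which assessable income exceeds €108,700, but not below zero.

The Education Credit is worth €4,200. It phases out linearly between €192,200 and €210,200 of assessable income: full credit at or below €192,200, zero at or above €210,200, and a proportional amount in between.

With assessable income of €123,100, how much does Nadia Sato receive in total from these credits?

€5,835

Student Loan Interest Credit: €123,100 is below the €193,000 cutoff, so the full €1,050 applies.
Earned Income Credit: income exceeds €108,700 by €14,400, which is 15 full-or-partial €1,000 increments; reduction = 15 × €65 = €975, leaving €585.
Education Credit: €123,100 is at or below the €192,200 threshold, so the full €4,200 applies.
Total: €1,050 + €585 + €4,200 = €5,835.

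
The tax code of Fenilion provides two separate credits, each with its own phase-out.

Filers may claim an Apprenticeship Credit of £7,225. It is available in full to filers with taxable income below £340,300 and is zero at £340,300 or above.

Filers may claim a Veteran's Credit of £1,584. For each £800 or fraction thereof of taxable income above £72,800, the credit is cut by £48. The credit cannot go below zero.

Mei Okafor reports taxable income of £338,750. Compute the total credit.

Apprenticeship Credit: £338,750 is below the £340,300 cutoff, so the full £7,225 applies.
Veteran's Credit: income exceeds £72,800 by £265,950 → 333 increments × £48 = £15,984 ≥ base, so the credit is £0.
Total: £7,225 + £0 = £7,225.

£7,225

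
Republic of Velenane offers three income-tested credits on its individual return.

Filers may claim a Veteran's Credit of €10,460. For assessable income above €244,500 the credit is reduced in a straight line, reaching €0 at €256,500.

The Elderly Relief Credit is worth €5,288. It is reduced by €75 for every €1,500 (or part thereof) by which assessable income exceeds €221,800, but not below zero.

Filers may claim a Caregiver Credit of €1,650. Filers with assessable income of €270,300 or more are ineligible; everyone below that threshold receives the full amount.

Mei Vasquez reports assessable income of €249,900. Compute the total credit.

€11,266

Veteran's Credit: €249,900 is €5,400 into a €12,000 phase-out range, leaving 6,600/12,000 of the credit: €10,460 × 6,600/12,000 = €5,753.
Elderly Relief Credit: income exceeds €221,800 by €28,100, which is 19 full-or-partial €1,500 increments; reduction = 19 × €75 = €1,425, leaving €3,863.
Caregiver Credit: €249,900 is below the €270,300 cutoff, so the full €1,650 applies.
Total: €5,753 + €3,863 + €1,650 = €11,266.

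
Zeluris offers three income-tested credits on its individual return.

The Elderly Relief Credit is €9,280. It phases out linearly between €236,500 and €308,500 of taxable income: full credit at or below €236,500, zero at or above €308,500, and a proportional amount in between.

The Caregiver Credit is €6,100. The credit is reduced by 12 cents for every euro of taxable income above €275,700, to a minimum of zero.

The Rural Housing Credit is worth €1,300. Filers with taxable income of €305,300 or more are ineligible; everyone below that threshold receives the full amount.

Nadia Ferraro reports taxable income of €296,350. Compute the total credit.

€6,488

Elderly Relief Credit: €296,350 is €59,850 into a €72,000 phase-out range, leaving 12,150/72,000 of the credit: €9,280 × 12,150/72,000 = €1,566.
Caregiver Credit: 12% of the €20,650 excess over €275,700 is €2,478; credit = €6,100 − €2,478 = €3,622.
Rural Housing Credit: €296,350 is below the €305,300 cutoff, so the full €1,300 applies.
Total: €1,566 + €3,622 + €1,300 = €6,488.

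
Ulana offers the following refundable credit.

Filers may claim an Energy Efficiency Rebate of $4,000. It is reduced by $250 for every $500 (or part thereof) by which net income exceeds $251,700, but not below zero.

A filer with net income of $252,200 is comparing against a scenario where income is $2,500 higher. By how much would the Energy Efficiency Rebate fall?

At $252,200 — income exceeds $251,700 by $500, which is 1 full-or-partial $500 increment; reduction = 1 × $250 = $250, leaving $3,750.
At $254,700 — income exceeds $251,700 by $3,000, which is 6 full-or-partial $500 increments; reduction = 6 × $250 = $1,500, leaving $2,500.
Lost: $3,750 − $2,500 = $1,250.

$1,250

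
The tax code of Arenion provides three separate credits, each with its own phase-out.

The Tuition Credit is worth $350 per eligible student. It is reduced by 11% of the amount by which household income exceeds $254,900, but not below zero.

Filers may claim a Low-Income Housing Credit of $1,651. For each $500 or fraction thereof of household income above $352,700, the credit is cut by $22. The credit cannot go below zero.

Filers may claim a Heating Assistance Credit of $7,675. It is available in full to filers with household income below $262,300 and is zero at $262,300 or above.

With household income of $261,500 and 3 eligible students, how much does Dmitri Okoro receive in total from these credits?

Tuition Credit: base = 3 × $350 = $1,050. 11% of the $6,600 excess over $254,900 is $726; credit = $1,050 − $726 = $324.
Low-Income Housing Credit: $261,500 is at or below the $352,700 threshold, so the full $1,651 applies.
Heating Assistance Credit: $261,500 is below the $262,300 cutoff, so the full $7,675 applies.
Total: $324 + $1,651 + $7,675 = $9,650.

$9,650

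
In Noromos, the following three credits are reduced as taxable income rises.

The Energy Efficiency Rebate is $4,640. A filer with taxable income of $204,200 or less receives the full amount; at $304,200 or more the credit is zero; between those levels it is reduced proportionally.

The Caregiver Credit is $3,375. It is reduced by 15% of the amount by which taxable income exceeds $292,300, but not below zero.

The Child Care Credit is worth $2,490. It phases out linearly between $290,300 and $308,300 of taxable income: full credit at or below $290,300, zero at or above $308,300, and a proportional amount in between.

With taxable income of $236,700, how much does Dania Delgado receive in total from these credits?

Energy Efficiency Rebate: $236,700 is $32,500 into a $100,000 phase-out range, leaving 67,500/100,000 of the credit: $4,640 × 67,500/100,000 = $3,132.
Caregiver Credit: $236,700 is at or below the $292,300 threshold, so the full $3,375 applies.
Child Care Credit: $236,700 is at or below the $290,300 threshold, so the full $2,490 applies.
Total: $3,132 + $3,375 + $2,490 = $8,997.

$8,997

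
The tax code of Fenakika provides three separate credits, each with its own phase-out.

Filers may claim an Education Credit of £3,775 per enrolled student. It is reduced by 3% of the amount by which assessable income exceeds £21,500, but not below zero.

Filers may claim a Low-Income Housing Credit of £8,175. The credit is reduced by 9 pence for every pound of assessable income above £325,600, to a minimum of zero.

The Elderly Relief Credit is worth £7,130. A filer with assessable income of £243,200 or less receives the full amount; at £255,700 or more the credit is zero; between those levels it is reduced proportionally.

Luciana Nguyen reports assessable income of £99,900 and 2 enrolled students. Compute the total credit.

Education Credit: base = 2 × £3,775 = £7,550. 3% of the £78,400 excess over £21,500 is £2,352; credit = £7,550 − £2,352 = £5,198.
Low-Income Housing Credit: £99,900 is at or below the £325,600 threshold, so the full £8,175 applies.
Elderly Relief Credit: £99,900 is at or below the £243,200 threshold, so the full £7,130 applies.
Total: £5,198 + £8,175 + £7,130 = £20,503.

£20,503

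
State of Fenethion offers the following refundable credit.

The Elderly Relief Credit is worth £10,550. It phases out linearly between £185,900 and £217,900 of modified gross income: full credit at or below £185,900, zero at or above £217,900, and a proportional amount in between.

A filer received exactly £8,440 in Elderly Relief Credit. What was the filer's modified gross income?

£192,300

£8,440 is 8,440/10,550 of the full £10,550, so 2,110/10,550 of the £32,000 range has been used: income = £185,900 + £32,000 × 2,110/10,550 = £192,300.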